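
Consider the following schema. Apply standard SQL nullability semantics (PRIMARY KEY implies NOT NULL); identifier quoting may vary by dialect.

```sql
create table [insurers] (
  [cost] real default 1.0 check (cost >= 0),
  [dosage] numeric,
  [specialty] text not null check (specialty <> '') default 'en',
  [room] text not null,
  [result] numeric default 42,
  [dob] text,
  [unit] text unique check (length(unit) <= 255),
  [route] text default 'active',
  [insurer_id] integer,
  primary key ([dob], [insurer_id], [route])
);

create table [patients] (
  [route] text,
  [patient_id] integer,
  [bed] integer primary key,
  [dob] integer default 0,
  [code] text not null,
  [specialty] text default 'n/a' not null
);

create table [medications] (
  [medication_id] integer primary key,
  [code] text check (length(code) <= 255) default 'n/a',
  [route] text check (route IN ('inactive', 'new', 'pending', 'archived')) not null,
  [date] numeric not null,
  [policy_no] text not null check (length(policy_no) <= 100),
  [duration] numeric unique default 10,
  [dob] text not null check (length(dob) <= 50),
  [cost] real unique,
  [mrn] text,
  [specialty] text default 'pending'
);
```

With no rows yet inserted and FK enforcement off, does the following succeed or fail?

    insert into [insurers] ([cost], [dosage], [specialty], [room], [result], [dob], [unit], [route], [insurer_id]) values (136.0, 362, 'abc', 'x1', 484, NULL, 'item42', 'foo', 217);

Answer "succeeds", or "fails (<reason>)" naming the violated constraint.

dob is explicitly set to NULL, but dob is part of the PRIMARY KEY (implied NOT NULL).

fails (NOT NULL on dob)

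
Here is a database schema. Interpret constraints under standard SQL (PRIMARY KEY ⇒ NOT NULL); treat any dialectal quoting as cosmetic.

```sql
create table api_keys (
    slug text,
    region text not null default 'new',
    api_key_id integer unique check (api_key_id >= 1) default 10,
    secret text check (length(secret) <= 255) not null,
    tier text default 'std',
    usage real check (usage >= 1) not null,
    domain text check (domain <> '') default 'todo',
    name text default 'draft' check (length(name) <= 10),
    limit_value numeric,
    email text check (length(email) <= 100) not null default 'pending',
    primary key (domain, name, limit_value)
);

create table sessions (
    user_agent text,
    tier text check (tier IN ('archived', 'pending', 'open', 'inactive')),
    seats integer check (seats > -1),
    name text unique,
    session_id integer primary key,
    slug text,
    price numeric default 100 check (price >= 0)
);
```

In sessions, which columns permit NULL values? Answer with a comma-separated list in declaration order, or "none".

user_agent, tier, seats, name, slug, price

- user_agent: no NOT NULL constraint applies → nullable.
- tier: CHECK does not forbid NULL (a CHECK constraint passes when its expression is NULL) → nullable.
- seats: CHECK does not forbid NULL (a CHECK constraint passes when its expression is NULL) → nullable.
- name: UNIQUE does not imply NOT NULL → nullable.
- session_id: part of the PRIMARY KEY, which implies NOT NULL → not nullable.
- slug: no NOT NULL constraint applies → nullable.
- price: CHECK does not forbid NULL (a CHECK constraint passes when its expression is NULL) → nullable.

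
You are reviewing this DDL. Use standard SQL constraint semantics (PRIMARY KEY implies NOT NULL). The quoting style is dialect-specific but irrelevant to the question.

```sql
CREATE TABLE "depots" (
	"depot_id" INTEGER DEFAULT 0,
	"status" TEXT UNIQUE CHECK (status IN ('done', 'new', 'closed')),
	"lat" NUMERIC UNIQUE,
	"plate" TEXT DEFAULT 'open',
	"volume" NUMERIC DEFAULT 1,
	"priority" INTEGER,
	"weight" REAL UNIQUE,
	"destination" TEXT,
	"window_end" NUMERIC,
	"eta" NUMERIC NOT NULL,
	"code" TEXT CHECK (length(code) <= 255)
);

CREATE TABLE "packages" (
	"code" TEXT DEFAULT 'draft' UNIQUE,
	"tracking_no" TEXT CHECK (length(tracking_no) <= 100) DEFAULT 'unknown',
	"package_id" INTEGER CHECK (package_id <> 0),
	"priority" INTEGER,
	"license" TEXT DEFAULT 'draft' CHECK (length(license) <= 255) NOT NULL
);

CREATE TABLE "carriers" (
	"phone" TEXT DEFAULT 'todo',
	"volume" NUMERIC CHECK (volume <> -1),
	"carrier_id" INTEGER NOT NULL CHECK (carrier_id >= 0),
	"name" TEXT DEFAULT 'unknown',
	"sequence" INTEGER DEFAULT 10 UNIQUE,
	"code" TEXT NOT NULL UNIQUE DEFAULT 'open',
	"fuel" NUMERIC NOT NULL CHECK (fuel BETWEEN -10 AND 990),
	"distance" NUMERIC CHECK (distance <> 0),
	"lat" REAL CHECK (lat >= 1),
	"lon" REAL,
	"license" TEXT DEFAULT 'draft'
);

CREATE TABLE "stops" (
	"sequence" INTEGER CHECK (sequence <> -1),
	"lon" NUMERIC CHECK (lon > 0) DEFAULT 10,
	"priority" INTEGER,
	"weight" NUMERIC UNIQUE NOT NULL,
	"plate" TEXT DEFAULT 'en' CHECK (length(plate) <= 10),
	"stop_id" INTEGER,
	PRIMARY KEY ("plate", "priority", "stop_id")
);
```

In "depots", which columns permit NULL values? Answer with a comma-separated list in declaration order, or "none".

- depot_id: DEFAULT only fills an omitted column; an explicit NULL is still allowed → nullable.
- status: CHECK does not forbid NULL (a CHECK constraint passes when its expression is NULL) → nullable.
- lat: UNIQUE does not imply NOT NULL → nullable.
- plate: DEFAULT only fills an omitted column; an explicit NULL is still allowed → nullable.
- volume: DEFAULT only fills an omitted column; an explicit NULL is still allowed → nullable.
- priority: no NOT NULL constraint applies → nullable.
- weight: UNIQUE does not imply NOT NULL → nullable.
- destination: no NOT NULL constraint applies → nullable.
- window_end: no NOT NULL constraint applies → nullable.
- eta: declared NOT NULL → not nullable.
- code: CHECK does not forbid NULL (a CHECK constraint passes when its expression is NULL) → nullable.

depot_id, status, lat, plate, volume, priority, weight, destination, window_end, code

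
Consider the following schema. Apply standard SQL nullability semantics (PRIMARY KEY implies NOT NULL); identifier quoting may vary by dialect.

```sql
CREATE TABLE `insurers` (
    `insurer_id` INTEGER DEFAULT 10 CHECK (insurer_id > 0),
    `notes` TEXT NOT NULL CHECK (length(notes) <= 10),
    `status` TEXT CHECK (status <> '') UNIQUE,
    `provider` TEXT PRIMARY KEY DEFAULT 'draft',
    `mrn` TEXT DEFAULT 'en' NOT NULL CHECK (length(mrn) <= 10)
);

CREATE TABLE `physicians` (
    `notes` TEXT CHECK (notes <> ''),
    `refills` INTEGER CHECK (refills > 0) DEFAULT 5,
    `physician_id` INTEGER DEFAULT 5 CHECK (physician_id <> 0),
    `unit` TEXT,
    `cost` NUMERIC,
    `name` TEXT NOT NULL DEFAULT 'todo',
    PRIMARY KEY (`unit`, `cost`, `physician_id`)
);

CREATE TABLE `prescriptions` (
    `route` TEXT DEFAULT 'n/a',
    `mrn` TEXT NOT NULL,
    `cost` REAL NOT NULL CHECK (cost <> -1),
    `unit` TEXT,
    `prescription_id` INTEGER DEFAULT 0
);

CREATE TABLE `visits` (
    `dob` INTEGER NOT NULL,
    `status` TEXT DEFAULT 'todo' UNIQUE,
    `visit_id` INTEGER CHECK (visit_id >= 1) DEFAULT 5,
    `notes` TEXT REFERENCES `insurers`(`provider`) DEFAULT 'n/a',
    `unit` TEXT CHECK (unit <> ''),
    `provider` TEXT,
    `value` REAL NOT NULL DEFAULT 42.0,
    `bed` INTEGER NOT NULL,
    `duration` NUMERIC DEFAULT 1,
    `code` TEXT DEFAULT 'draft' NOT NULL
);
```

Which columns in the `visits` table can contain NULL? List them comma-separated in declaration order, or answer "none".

status, visit_id, notes, unit, provider, duration

- dob: declared NOT NULL → not nullable.
- status: UNIQUE does not imply NOT NULL → nullable.
- visit_id: CHECK does not forbid NULL (a CHECK constraint passes when its expression is NULL) → nullable.
- notes: a foreign key column may be NULL unless separately constrained → nullable.
- unit: CHECK does not forbid NULL (a CHECK constraint passes when its expression is NULL) → nullable.
- provider: no NOT NULL constraint applies → nullable.
- value: declared NOT NULL → not nullable.
- bed: declared NOT NULL → not nullable.
- duration: DEFAULT only fills an omitted column; an explicit NULL is still allowed → nullable.
- code: declared NOT NULL → not nullable.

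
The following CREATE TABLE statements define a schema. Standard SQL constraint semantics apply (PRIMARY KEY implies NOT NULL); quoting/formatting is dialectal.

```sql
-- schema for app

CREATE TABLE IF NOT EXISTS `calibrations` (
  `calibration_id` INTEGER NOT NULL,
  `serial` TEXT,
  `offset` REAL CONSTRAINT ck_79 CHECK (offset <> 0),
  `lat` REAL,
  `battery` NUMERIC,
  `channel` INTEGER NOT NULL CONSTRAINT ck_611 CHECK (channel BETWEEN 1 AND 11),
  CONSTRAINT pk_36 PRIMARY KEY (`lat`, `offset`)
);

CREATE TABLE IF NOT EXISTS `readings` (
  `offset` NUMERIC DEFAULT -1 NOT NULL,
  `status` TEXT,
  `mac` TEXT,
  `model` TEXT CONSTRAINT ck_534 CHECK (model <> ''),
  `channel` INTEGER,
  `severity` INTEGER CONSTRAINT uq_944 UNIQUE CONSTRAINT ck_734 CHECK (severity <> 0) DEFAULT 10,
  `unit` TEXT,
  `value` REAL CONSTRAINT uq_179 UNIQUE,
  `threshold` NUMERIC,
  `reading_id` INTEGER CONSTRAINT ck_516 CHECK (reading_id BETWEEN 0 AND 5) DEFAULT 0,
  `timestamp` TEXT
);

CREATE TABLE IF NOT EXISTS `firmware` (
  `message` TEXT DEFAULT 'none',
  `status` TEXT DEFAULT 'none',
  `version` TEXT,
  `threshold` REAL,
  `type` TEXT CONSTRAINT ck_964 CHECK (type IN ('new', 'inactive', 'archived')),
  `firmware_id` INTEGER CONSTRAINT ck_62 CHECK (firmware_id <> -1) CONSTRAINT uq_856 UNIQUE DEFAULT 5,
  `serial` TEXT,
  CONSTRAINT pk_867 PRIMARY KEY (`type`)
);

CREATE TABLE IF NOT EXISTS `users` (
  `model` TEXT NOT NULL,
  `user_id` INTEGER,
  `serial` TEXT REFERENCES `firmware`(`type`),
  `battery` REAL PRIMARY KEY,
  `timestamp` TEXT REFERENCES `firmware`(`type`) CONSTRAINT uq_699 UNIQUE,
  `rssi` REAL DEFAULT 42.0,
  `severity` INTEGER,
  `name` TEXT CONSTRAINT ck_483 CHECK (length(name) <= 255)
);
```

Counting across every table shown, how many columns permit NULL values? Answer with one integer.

24

calibrations: 2 nullable (serial, battery — PK (lat, offset) and explicit NOT NULL columns excluded).
readings: 10 nullable (status, mac, model, channel, severity, unit, value, threshold, reading_id, timestamp — PK none and explicit NOT NULL columns excluded).
firmware: 6 nullable (message, status, version, threshold, firmware_id, serial — PK (type) and explicit NOT NULL columns excluded).
users: 6 nullable (user_id, serial, timestamp, rssi, severity, name — PK (battery) and explicit NOT NULL columns excluded).
Total: 2 + 10 + 6 + 6 = 24.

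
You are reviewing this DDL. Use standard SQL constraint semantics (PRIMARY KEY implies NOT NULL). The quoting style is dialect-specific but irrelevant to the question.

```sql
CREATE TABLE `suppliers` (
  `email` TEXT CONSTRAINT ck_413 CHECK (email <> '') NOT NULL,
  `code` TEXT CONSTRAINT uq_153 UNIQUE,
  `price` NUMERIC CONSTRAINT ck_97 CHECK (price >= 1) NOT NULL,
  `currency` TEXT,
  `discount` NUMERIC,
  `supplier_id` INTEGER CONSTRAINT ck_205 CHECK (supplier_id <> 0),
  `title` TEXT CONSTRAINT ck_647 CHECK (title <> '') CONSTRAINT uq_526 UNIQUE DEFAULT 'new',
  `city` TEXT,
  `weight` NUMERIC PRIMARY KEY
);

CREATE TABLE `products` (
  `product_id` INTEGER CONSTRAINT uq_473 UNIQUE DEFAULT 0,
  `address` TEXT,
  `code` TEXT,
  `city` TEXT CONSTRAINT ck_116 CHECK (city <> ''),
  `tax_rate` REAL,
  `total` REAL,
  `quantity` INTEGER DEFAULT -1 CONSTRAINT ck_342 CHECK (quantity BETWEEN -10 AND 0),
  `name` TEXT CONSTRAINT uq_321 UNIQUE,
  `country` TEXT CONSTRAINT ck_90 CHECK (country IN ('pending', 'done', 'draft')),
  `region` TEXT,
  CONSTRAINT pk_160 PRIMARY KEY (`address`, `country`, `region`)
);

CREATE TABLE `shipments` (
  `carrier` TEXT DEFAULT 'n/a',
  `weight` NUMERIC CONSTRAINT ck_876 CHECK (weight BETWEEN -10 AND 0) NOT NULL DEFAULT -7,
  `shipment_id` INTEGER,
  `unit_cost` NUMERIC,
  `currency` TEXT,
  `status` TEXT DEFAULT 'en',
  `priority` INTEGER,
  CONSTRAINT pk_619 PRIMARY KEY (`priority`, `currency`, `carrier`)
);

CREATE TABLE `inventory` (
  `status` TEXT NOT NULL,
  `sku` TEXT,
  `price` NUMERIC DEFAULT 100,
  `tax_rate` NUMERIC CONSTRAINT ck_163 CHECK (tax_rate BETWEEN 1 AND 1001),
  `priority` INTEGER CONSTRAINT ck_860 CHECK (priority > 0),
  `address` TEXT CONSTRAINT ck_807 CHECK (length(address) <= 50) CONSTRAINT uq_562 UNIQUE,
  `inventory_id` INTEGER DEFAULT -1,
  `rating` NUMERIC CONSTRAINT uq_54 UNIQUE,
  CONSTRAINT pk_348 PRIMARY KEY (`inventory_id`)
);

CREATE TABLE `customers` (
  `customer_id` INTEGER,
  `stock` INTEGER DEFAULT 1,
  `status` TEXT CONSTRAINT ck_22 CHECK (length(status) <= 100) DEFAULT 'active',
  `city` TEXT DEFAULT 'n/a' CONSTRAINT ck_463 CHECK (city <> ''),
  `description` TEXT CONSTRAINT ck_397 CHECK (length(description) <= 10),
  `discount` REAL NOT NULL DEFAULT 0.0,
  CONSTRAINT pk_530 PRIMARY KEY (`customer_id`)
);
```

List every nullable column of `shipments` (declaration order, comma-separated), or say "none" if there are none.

- carrier: part of the PRIMARY KEY, which implies NOT NULL → not nullable.
- weight: declared NOT NULL → not nullable.
- shipment_id: no NOT NULL constraint applies → nullable.
- unit_cost: no NOT NULL constraint applies → nullable.
- currency: part of the PRIMARY KEY, which implies NOT NULL → not nullable.
- status: DEFAULT only fills an omitted column; an explicit NULL is still allowed → nullable.
- priority: part of the PRIMARY KEY, which implies NOT NULL → not nullable.

shipment_id, unit_cost, status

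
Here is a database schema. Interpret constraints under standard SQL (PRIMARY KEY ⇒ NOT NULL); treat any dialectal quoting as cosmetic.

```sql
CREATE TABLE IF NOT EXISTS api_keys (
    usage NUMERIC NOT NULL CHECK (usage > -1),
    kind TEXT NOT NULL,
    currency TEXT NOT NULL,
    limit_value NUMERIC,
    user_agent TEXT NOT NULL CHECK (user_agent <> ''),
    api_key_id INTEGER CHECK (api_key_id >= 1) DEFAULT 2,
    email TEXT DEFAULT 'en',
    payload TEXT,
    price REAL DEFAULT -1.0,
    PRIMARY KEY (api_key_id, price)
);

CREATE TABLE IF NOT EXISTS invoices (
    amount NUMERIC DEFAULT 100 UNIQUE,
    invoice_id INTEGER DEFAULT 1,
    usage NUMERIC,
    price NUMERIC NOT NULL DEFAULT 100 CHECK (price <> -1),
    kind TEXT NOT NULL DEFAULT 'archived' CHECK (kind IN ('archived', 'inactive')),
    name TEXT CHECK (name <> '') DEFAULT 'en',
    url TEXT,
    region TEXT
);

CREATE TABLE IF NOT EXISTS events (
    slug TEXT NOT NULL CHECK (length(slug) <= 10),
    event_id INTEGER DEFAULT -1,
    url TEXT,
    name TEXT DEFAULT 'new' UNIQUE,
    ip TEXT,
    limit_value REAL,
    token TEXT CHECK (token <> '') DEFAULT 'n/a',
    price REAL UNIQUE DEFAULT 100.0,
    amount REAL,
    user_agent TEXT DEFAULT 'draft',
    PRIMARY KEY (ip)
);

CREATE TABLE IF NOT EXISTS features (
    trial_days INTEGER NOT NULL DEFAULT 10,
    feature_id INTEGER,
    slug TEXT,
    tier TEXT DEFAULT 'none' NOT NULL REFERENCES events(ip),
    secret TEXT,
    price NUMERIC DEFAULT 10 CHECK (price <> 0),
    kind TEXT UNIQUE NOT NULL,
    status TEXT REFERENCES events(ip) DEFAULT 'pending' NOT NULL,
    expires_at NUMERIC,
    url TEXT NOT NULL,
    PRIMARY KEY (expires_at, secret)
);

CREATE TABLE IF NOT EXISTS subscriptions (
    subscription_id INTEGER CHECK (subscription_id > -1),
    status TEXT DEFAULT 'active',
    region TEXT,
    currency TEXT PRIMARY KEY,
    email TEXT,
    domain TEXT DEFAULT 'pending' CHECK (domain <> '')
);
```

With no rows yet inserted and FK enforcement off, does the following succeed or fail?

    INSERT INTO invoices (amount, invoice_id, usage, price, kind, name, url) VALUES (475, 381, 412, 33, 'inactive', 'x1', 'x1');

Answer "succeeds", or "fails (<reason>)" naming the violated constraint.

NOT NULL columns: kind is supplied; price is supplied.
CHECK constraints: 33 satisfies (price <> -1); 'inactive' satisfies (kind IN ('archived', 'inactive')); 'x1' satisfies (name <> '').
No constraint is violated.

succeeds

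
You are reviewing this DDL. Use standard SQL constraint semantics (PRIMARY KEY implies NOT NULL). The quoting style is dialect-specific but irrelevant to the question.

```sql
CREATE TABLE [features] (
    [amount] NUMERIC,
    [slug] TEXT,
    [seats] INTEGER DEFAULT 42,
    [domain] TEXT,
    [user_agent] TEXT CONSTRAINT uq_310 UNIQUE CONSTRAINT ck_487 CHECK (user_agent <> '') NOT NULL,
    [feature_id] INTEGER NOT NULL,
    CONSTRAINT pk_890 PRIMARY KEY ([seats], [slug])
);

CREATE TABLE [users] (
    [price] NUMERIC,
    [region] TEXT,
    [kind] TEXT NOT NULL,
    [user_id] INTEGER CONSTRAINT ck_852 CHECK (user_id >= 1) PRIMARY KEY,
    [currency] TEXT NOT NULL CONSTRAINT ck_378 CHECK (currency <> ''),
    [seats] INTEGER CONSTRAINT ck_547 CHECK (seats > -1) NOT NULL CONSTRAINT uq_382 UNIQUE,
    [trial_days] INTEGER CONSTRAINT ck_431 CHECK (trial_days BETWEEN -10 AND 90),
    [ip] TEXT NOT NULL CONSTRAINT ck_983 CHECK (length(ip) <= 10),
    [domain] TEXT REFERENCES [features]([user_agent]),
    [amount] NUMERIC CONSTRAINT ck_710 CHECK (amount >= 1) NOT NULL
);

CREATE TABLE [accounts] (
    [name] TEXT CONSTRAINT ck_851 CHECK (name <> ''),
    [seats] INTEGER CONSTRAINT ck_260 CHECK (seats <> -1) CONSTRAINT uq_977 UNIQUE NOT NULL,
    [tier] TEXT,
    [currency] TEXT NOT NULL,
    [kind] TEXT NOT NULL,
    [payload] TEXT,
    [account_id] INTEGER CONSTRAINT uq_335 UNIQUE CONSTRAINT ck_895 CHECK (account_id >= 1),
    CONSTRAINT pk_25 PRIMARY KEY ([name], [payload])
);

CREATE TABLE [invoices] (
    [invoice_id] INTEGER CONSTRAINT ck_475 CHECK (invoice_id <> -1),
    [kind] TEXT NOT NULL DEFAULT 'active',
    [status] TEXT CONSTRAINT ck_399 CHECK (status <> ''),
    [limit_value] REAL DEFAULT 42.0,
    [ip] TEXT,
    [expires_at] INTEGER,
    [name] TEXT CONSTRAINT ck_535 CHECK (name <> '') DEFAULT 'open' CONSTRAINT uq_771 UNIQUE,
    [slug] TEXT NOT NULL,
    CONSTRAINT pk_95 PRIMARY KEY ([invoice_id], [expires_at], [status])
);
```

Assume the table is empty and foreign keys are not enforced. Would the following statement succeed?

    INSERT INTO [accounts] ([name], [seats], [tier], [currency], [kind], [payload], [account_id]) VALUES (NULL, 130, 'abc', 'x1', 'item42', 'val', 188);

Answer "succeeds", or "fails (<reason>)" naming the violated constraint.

fails (NOT NULL on name)

name is explicitly set to NULL, but name is part of the PRIMARY KEY (implied NOT NULL).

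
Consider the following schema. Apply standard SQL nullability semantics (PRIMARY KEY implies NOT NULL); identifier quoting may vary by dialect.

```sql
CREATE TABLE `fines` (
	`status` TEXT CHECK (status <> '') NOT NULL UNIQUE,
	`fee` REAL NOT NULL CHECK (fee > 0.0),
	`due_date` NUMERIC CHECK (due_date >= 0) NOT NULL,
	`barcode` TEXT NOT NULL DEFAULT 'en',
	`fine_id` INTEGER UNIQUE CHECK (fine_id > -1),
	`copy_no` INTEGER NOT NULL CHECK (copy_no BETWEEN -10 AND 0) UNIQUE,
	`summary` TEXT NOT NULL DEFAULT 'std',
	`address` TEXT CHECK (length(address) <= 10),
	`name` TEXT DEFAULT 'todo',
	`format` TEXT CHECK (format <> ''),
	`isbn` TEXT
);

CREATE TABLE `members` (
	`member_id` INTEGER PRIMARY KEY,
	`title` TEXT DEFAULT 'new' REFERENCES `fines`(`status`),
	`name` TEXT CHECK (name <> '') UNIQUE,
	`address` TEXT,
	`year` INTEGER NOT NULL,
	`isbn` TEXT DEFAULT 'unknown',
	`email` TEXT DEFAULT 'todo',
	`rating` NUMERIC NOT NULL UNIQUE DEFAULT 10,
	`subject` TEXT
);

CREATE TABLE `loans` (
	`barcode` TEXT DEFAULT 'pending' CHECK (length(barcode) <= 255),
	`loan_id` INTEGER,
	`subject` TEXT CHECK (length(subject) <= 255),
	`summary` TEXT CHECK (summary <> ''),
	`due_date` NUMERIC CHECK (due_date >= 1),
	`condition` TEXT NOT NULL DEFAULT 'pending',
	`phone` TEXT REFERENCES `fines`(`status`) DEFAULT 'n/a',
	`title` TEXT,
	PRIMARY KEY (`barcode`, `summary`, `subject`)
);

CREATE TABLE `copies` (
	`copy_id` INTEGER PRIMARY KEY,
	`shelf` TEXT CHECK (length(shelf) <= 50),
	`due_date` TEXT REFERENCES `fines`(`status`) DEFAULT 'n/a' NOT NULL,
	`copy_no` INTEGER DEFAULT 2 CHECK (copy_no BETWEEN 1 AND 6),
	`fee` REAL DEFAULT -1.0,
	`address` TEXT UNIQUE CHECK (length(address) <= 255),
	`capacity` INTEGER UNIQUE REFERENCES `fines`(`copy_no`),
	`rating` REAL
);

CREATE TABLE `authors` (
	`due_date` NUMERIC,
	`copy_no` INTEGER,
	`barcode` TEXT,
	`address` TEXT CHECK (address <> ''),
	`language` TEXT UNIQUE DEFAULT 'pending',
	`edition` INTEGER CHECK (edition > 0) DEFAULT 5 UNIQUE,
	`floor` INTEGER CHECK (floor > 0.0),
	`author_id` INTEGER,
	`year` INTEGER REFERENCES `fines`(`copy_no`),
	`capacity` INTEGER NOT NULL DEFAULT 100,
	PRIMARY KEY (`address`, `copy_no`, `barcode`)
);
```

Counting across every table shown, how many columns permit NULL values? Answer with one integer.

27

fines: 5 nullable (fine_id, address, name, format, isbn — PK none and explicit NOT NULL columns excluded).
members: 6 nullable (title, name, address, isbn, email, subject — PK (member_id) and explicit NOT NULL columns excluded).
loans: 4 nullable (loan_id, due_date, phone, title — PK (barcode, summary, subject) and explicit NOT NULL columns excluded).
copies: 6 nullable (shelf, copy_no, fee, address, capacity, rating — PK (copy_id) and explicit NOT NULL columns excluded).
authors: 6 nullable (due_date, language, edition, floor, author_id, year — PK (address, copy_no, barcode) and explicit NOT NULL columns excluded).
Total: 5 + 6 + 4 + 6 + 6 = 27.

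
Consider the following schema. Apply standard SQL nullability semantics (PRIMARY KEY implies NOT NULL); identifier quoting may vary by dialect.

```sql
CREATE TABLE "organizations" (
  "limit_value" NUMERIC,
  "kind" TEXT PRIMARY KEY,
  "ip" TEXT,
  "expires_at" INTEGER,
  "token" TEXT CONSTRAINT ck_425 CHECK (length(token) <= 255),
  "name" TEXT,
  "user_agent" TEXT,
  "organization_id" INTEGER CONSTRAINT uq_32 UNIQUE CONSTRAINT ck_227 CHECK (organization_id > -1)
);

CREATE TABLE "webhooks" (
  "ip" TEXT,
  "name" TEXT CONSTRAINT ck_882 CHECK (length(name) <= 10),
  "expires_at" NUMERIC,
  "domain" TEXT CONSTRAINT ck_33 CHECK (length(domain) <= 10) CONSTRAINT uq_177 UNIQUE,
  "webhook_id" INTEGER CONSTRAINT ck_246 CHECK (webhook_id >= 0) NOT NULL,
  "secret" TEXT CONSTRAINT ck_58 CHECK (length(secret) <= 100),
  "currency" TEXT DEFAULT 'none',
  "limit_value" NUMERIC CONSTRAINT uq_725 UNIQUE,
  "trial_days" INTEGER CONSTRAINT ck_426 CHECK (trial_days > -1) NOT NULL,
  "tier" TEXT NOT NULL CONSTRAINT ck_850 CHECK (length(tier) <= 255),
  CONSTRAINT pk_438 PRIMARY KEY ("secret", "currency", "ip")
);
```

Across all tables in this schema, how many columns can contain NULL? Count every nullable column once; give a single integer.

organizations: 7 nullable (limit_value, ip, expires_at, token, name, user_agent, organization_id — PK (kind) and explicit NOT NULL columns excluded).
webhooks: 4 nullable (name, expires_at, domain, limit_value — PK (secret, currency, ip) and explicit NOT NULL columns excluded).
Total: 7 + 4 = 11.

11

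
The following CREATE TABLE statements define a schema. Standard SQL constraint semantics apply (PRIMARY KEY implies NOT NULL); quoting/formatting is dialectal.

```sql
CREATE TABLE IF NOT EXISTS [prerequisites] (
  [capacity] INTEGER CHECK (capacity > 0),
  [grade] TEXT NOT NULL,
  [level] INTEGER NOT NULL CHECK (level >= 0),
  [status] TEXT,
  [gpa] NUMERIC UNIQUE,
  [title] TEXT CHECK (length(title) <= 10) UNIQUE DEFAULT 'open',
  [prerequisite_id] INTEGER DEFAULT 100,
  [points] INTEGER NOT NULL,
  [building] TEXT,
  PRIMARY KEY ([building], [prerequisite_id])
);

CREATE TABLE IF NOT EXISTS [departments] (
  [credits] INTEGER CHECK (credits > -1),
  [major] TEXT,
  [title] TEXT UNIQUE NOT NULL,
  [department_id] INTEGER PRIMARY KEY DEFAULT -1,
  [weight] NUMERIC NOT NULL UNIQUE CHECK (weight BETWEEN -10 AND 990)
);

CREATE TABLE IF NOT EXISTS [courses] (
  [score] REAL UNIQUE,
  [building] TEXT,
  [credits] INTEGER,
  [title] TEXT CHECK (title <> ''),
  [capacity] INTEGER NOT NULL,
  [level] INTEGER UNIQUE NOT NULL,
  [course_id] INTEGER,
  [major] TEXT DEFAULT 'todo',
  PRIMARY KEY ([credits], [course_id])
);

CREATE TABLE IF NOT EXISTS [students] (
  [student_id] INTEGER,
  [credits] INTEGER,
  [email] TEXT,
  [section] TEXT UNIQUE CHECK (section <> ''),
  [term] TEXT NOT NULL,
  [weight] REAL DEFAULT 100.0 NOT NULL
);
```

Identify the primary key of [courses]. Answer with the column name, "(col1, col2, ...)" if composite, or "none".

(credits, course_id)

A table-level PRIMARY KEY clause names 2 columns: credits, course_id.
This is a composite key — the combination is unique, not each column individually.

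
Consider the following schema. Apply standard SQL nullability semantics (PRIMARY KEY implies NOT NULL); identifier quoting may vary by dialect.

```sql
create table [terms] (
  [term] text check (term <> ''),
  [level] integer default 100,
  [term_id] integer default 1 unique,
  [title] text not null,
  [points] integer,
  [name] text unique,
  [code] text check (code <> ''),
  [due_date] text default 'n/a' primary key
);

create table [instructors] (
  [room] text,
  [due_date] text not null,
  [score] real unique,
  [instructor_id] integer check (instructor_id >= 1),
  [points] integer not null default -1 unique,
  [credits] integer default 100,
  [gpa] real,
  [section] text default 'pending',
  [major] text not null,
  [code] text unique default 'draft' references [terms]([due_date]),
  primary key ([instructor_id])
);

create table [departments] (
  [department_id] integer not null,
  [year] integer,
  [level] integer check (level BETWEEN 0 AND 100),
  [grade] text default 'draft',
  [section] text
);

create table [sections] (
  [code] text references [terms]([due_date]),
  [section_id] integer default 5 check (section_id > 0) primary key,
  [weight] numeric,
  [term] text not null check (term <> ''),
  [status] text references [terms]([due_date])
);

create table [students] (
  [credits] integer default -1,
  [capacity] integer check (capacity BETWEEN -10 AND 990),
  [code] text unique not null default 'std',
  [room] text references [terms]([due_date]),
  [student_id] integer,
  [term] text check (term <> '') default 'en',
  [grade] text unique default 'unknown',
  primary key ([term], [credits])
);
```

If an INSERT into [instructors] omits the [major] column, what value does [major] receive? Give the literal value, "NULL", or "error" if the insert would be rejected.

error

major has no DEFAULT clause.
Omitting it would insert NULL, but it is declared NOT NULL, so the INSERT fails.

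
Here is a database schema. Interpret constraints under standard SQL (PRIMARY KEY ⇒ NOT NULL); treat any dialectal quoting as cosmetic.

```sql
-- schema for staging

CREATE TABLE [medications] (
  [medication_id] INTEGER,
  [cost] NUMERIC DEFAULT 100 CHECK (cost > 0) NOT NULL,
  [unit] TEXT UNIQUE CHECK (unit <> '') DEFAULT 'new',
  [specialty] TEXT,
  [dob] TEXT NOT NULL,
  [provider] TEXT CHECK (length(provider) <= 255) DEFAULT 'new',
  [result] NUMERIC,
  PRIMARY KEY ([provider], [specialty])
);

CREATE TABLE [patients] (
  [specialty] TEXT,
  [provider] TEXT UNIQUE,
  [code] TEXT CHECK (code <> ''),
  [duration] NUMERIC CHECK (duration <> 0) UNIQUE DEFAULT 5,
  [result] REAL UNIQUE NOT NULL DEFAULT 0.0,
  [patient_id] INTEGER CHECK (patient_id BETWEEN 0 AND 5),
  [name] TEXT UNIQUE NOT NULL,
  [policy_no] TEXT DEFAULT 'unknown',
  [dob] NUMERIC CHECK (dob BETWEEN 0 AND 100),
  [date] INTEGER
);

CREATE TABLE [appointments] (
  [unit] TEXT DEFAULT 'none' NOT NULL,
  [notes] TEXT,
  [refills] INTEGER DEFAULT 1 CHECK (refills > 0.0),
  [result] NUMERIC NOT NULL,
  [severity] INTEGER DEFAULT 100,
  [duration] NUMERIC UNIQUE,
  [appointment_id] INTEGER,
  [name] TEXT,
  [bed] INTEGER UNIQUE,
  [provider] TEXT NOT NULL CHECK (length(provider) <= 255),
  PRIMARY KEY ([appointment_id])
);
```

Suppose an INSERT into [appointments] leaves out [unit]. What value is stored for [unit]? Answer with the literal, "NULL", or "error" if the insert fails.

unit has an explicit DEFAULT 'none'.
When the column is omitted from an INSERT, that default is used.

'none'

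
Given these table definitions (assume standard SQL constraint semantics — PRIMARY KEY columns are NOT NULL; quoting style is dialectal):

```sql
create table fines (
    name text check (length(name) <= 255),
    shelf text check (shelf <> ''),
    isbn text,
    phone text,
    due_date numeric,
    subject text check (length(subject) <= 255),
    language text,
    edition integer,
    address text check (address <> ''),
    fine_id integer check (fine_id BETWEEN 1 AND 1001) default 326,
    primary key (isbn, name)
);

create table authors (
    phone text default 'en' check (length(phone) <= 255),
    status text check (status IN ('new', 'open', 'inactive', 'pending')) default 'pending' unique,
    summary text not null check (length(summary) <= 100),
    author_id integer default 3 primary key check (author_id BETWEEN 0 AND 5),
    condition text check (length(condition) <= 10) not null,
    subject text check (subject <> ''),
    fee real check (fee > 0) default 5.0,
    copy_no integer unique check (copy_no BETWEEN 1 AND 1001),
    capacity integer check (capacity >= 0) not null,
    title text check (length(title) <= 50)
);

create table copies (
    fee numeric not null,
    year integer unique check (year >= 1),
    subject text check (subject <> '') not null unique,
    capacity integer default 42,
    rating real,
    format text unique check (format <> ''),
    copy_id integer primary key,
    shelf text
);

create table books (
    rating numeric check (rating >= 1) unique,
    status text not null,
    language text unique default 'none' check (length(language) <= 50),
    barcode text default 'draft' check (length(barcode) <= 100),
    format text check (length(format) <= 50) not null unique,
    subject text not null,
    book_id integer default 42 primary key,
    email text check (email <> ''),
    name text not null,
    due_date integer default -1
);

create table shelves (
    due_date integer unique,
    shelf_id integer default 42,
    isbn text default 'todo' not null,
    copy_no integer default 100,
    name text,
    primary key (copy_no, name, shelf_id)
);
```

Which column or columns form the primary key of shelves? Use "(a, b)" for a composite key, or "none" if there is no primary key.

(copy_no, name, shelf_id)

A table-level PRIMARY KEY clause names 3 columns: copy_no, name, shelf_id.
This is a composite key — the combination is unique, not each column individually.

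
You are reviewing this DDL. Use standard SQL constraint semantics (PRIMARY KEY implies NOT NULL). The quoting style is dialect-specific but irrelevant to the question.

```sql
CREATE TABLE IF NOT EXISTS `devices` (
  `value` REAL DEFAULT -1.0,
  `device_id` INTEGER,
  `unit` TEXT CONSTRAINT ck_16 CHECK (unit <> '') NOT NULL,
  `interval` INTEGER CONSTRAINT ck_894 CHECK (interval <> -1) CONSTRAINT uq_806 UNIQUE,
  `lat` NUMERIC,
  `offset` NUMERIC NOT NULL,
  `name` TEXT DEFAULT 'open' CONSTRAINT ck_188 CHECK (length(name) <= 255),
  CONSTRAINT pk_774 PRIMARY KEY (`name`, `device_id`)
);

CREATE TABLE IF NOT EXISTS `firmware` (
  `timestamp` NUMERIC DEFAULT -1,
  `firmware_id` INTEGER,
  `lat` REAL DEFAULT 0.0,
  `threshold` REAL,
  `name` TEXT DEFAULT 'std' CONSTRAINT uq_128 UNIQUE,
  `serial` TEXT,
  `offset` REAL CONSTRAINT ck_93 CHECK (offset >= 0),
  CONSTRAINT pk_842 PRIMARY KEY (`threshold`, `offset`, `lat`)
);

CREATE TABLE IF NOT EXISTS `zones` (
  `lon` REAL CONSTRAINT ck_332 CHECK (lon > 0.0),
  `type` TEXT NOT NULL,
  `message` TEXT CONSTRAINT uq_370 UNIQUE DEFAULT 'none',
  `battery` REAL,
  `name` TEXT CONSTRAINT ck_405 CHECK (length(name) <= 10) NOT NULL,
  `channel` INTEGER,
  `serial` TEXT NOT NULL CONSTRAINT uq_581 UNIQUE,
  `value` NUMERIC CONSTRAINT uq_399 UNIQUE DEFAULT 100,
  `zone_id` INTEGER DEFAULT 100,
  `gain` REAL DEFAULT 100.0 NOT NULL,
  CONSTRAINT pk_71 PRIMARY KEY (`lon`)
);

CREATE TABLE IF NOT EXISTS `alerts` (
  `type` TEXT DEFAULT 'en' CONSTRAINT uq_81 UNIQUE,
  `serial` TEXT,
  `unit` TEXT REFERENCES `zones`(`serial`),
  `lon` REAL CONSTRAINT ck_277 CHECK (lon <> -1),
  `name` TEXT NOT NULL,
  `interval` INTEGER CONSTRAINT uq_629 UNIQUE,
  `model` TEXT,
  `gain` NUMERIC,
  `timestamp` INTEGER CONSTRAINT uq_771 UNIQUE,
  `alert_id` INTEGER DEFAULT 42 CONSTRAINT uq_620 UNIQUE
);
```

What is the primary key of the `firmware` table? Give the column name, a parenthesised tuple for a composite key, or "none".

(threshold, offset, lat)

A table-level PRIMARY KEY clause names 3 columns: threshold, offset, lat.
This is a composite key — the combination is unique, not each column individually.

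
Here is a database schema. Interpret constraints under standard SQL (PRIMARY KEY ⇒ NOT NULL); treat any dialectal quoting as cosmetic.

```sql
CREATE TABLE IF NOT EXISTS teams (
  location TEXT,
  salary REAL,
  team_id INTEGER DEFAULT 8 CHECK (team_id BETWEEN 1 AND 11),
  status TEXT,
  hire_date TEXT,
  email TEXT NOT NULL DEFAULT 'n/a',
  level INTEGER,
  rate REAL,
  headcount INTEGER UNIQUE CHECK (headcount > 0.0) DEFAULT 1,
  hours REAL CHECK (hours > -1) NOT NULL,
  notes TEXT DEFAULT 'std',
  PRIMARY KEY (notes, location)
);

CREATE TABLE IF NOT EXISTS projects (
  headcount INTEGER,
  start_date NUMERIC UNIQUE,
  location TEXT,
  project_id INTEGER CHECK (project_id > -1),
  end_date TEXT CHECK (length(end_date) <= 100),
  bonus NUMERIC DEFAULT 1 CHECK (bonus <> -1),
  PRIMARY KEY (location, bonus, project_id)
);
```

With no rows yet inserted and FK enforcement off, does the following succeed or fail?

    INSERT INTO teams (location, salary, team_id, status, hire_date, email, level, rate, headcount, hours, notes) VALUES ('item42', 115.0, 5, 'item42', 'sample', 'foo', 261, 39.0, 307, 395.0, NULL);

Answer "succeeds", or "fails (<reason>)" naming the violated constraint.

notes is explicitly set to NULL, but notes is part of the PRIMARY KEY (implied NOT NULL).

fails (NOT NULL on notes)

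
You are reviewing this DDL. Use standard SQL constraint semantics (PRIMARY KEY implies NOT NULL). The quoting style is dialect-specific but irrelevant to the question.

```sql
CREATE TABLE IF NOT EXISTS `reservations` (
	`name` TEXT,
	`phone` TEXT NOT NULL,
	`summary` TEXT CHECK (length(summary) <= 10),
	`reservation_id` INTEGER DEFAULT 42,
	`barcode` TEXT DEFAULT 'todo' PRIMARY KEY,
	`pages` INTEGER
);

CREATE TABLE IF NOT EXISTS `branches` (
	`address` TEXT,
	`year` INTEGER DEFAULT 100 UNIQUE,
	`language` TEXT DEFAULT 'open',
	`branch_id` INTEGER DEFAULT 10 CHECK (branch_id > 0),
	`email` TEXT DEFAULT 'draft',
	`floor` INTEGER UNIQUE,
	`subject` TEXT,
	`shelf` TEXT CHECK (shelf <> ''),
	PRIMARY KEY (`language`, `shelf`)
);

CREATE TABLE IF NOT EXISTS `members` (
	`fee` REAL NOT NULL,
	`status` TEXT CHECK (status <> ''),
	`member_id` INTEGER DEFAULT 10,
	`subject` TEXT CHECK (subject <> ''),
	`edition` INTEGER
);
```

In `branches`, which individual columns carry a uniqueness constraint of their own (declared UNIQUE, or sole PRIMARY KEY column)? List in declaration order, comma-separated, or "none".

year, floor

- address: no UNIQUE or single-column PK constraint.
- year: declared UNIQUE → unique.
- language: part of a composite PRIMARY KEY — only the tuple is unique, not this column on its own.
- branch_id: no UNIQUE or single-column PK constraint.
- email: no UNIQUE or single-column PK constraint.
- floor: declared UNIQUE → unique.
- subject: no UNIQUE or single-column PK constraint.
- shelf: part of a composite PRIMARY KEY — only the tuple is unique, not this column on its own.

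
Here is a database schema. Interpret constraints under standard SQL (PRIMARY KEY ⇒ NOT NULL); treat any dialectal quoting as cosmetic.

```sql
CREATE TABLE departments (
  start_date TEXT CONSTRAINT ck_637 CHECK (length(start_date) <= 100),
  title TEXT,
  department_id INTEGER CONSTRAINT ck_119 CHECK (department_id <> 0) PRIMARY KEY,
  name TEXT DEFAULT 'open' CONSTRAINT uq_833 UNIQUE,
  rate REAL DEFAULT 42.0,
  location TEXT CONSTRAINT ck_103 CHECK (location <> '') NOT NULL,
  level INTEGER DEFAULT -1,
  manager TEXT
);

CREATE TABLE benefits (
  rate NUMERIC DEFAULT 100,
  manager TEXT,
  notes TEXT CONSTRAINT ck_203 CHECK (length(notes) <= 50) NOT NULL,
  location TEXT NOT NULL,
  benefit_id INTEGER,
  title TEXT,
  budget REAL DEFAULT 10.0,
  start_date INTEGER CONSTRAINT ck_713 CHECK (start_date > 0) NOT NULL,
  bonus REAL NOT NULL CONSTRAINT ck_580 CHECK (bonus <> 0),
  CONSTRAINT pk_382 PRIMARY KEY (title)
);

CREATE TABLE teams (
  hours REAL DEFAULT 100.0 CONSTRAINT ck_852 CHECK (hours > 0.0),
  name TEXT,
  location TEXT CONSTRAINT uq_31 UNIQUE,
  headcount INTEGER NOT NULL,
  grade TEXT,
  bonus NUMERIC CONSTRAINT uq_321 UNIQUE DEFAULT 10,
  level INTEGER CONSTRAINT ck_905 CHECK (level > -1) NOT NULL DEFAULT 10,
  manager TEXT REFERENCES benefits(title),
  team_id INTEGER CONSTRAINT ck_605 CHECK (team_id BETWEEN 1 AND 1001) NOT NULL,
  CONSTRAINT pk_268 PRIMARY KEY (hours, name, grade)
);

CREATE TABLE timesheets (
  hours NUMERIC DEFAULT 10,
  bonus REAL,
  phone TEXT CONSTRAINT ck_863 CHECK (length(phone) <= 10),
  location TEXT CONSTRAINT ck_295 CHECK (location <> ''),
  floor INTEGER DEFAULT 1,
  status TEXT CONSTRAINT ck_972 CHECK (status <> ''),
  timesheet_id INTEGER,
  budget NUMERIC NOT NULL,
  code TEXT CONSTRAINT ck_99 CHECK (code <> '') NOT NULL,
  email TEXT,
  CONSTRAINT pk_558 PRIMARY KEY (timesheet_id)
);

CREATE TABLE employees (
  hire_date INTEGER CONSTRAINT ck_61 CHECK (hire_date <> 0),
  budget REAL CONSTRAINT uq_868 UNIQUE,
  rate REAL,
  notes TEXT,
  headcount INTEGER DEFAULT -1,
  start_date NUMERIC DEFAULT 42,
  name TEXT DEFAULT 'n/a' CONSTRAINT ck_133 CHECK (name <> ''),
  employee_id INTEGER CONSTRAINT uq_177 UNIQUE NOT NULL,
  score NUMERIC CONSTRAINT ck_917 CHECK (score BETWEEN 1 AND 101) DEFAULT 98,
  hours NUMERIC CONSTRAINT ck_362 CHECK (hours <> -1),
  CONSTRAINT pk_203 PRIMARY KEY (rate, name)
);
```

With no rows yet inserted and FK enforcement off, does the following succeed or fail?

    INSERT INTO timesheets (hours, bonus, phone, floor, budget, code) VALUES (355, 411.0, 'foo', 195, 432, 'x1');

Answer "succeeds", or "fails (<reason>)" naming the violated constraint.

timesheet_id is omitted from the column list and has no DEFAULT, so it would receive NULL.
But timesheet_id is part of the PRIMARY KEY (implied NOT NULL).

fails (NOT NULL on timesheet_id)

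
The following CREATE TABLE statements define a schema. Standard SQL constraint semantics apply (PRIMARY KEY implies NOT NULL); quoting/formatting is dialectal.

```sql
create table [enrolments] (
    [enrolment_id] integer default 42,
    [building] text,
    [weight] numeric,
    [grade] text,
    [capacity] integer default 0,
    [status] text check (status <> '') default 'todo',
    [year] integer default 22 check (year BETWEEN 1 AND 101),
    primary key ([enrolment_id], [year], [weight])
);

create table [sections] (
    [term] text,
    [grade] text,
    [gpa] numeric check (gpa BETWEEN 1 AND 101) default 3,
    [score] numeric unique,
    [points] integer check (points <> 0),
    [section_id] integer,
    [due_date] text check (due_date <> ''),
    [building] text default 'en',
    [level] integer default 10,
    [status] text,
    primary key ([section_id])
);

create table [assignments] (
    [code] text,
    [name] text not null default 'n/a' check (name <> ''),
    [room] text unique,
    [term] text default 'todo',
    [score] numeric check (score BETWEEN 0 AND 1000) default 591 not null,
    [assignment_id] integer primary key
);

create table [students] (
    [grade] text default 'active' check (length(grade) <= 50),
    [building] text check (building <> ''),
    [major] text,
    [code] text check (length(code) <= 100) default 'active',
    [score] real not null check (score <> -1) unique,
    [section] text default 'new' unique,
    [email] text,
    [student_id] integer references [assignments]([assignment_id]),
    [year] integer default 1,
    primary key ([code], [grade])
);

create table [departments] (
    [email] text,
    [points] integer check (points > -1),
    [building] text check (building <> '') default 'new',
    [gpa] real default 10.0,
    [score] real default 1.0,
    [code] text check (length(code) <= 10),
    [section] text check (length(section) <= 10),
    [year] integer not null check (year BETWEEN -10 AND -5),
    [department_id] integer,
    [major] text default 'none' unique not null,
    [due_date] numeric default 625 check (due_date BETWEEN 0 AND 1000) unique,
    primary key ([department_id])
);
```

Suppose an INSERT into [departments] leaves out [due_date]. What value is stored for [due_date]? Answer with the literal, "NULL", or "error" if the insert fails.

625

due_date has an explicit DEFAULT 625.
When the column is omitted from an INSERT, that default is used.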